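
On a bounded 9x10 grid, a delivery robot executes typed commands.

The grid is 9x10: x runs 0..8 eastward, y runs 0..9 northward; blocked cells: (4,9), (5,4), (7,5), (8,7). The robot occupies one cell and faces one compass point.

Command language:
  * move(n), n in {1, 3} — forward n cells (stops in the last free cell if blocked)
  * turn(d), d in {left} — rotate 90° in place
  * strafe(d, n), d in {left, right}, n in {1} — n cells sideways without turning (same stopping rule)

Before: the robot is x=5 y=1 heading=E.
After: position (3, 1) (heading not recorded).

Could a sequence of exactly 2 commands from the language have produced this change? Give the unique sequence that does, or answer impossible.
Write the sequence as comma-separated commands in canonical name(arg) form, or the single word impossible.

impossible

every 2-command combo misses the target.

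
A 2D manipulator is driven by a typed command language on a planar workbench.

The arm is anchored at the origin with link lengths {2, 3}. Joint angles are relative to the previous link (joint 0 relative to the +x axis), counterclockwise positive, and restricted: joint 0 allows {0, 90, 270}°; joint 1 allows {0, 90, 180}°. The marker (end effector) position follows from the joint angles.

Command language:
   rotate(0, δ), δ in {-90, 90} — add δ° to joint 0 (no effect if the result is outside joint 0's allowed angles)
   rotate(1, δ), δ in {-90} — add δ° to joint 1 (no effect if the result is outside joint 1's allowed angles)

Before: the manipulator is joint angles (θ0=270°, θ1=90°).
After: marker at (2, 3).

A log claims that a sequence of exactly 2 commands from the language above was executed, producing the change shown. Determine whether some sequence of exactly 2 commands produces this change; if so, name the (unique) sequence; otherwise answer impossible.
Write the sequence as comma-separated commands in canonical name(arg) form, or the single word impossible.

rotate(0, -90), rotate(0, 90)

key: running rotate(0, 90) before rotate(0, -90) would end elsewhere — order is forced
t0: joint angles (θ0=270°, θ1=90°)
[1] after rotate(0, -90): joint angles (θ0=270°, θ1=90°)
[2] after rotate(0, 90): joint angles (θ0=0°, θ1=90°)
no rival 2-sequence matches.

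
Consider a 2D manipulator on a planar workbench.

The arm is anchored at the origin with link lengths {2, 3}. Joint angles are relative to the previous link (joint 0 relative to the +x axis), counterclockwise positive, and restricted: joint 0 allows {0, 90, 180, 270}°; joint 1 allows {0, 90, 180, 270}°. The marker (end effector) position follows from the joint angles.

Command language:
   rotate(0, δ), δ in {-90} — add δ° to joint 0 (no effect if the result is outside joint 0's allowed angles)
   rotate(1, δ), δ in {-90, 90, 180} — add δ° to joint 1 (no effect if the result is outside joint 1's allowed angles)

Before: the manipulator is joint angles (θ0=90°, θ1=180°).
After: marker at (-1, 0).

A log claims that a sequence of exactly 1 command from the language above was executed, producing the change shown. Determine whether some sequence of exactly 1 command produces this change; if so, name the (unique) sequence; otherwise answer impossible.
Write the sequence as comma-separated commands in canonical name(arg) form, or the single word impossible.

rotate(0, -90)

t0: joint angles (θ0=90°, θ1=180°)
step 1 (rotate(0, -90)): joint angles (θ0=0°, θ1=180°)
all 4 alternatives checked — unique.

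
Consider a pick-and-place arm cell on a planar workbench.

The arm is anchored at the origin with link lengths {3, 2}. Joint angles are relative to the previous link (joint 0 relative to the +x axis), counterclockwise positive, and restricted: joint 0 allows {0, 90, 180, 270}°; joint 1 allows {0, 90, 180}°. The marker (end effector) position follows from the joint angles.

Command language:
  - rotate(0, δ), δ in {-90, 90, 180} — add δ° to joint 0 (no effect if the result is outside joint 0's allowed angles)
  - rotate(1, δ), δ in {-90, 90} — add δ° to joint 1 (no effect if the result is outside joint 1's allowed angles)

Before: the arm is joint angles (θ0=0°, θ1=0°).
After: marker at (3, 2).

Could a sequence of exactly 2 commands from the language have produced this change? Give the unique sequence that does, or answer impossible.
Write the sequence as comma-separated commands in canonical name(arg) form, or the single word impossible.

key: order matters: swapping rotate(1, -90) and rotate(1, 90) lands elsewhere
from: joint angles (θ0=0°, θ1=0°)
t=1 rotate(1, -90) ⇒ joint angles (θ0=0°, θ1=0°)
t=2 rotate(1, 90) ⇒ joint angles (θ0=0°, θ1=90°)
all 25 alternatives checked — unique.

rotate(1, -90), rotate(1, 90)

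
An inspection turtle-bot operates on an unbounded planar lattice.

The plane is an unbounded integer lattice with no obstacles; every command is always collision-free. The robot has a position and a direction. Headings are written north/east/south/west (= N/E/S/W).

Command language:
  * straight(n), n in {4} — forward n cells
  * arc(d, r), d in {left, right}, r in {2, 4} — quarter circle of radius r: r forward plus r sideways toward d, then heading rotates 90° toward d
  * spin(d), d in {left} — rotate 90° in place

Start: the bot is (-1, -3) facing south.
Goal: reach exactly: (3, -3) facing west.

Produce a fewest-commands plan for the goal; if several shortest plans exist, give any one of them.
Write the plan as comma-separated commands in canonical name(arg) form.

start: (-1, -3) facing south
step 1 (arc(left, 2)): (1, -5) facing east
step 2 (arc(left, 2)): (3, -3) facing north
step 3 (spin(left)): (3, -3) facing west
no 2-step plan works, so 3 is optimal.

arc(left, 2), arc(left, 2), spin(left)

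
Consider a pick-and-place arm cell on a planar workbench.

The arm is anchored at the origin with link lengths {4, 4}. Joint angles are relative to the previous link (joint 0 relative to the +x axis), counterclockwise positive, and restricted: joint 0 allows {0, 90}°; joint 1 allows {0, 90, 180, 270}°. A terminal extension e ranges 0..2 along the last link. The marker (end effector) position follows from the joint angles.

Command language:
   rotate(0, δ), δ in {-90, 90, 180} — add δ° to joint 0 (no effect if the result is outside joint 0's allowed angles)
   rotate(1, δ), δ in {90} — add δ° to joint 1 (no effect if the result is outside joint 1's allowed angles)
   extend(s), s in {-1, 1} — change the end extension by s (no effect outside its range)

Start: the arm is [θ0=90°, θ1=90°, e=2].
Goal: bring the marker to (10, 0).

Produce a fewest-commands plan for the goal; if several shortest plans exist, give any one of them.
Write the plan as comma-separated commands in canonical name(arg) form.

initial: [θ0=90°, θ1=90°, e=2]
[1] after rotate(1, 90): [θ0=90°, θ1=180°, e=2]
[2] after rotate(1, 90): [θ0=90°, θ1=270°, e=2]
[3] after rotate(1, 90): [θ0=90°, θ1=0°, e=2]
[4] after rotate(0, -90): [θ0=0°, θ1=0°, e=2]
no 3-step plan works, so 4 is optimal.

rotate(1, 90), rotate(1, 90), rotate(1, 90), rotate(0, -90)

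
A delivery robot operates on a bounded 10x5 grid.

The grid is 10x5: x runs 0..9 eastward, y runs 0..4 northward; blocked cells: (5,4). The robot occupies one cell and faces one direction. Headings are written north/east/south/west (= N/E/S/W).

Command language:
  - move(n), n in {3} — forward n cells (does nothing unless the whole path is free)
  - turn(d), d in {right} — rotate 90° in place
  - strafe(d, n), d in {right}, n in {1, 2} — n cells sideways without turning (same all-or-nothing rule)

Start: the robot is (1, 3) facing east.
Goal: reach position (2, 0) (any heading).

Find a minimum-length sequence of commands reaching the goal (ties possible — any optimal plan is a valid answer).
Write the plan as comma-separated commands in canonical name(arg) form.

move(3), turn(right), strafe(right, 2), move(3)

from: (1, 3) facing east
1. move(3) → (4, 3) facing east
2. turn(right) → (4, 3) facing south
3. strafe(right, 2) → (2, 3) facing south
4. move(3) → (2, 0) facing south
no 3-step plan works, so 4 is optimal.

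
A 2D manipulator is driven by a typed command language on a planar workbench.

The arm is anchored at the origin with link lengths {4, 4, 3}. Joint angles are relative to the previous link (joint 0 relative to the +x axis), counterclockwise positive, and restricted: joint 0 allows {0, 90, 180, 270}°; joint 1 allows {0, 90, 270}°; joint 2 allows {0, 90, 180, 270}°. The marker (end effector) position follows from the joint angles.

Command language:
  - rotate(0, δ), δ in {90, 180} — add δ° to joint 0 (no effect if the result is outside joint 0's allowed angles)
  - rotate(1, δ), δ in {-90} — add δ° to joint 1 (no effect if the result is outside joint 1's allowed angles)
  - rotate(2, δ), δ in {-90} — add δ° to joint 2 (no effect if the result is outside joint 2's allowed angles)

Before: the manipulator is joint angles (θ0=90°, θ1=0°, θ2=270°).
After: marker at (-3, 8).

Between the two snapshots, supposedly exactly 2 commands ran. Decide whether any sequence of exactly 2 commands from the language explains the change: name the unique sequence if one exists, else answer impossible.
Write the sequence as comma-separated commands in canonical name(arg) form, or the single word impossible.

rotate(2, -90), rotate(2, -90)

begin: joint angles (θ0=90°, θ1=0°, θ2=270°)
step 1 (rotate(2, -90)): joint angles (θ0=90°, θ1=0°, θ2=180°)
step 2 (rotate(2, -90)): joint angles (θ0=90°, θ1=0°, θ2=90°)
uniquely the one of 16 2-step routes that fits.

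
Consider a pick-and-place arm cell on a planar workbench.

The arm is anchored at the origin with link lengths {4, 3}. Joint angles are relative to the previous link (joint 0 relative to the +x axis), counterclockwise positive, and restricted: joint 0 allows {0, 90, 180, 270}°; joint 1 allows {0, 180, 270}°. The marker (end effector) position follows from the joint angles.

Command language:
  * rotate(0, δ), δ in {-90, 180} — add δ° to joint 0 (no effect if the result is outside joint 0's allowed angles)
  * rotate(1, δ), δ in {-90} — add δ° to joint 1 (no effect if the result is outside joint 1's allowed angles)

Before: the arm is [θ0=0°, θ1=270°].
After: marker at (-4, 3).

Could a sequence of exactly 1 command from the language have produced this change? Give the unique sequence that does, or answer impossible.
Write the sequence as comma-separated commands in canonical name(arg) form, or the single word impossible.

initial: [θ0=0°, θ1=270°]
[1] after rotate(0, 180): [θ0=180°, θ1=270°]
all 3 alternatives checked — unique.

rotate(0, 180)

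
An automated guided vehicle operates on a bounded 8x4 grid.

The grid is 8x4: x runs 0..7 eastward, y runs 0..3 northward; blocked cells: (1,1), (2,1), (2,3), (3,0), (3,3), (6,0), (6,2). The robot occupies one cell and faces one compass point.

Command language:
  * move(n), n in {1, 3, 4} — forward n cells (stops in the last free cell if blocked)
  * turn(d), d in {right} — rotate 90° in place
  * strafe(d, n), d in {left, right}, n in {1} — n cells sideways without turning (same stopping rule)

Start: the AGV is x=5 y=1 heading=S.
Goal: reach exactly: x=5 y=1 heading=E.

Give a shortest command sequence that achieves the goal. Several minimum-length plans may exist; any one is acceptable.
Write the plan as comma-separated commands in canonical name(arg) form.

from: x=5 y=1 heading=S
step 1 (turn(right)): x=5 y=1 heading=W
step 2 (turn(right)): x=5 y=1 heading=N
step 3 (turn(right)): x=5 y=1 heading=E
no 2-step plan works, so 3 is optimal.

turn(right), turn(right), turn(right)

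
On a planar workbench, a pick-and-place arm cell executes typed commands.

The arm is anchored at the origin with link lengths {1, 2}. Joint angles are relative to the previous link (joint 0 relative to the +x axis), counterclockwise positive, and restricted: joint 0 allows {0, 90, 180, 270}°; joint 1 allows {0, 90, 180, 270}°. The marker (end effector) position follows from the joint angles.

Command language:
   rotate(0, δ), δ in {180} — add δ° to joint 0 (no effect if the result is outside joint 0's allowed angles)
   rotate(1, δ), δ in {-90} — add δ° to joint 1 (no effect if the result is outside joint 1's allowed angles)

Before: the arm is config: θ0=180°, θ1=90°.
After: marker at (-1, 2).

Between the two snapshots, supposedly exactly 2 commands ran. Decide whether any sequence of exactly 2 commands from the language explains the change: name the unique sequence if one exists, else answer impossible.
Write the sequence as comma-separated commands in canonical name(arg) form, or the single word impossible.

start: config: θ0=180°, θ1=90°
1. rotate(1, -90) → config: θ0=180°, θ1=0°
2. rotate(1, -90) → config: θ0=180°, θ1=270°
all 4 alternatives checked — unique.

rotate(1, -90), rotate(1, -90)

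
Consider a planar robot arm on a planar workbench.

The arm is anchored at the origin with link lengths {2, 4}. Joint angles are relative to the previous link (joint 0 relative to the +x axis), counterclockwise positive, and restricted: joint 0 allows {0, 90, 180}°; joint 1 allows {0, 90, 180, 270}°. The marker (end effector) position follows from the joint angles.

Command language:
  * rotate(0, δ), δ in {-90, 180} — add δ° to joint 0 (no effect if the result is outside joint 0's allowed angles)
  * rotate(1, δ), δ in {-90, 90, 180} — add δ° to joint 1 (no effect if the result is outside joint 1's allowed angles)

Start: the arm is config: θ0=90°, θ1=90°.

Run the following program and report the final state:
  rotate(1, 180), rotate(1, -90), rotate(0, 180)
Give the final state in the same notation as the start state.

begin: config: θ0=90°, θ1=90°
1. rotate(1, 180) → config: θ0=90°, θ1=270°
2. rotate(1, -90) → config: θ0=90°, θ1=180°
3. rotate(0, 180) → config: θ0=90°, θ1=180°

config: θ0=90°, θ1=180°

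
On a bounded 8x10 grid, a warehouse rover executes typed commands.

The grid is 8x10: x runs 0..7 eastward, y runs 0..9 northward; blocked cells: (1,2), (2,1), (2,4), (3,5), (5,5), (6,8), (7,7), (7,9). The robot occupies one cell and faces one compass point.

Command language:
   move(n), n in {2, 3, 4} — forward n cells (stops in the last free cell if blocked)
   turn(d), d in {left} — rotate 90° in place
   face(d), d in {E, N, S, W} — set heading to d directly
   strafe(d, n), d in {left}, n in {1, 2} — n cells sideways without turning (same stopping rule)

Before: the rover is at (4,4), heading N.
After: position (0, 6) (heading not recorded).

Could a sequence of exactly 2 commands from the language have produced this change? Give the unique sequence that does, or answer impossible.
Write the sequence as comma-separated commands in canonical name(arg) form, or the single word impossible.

impossible

no 2-step route produces this change.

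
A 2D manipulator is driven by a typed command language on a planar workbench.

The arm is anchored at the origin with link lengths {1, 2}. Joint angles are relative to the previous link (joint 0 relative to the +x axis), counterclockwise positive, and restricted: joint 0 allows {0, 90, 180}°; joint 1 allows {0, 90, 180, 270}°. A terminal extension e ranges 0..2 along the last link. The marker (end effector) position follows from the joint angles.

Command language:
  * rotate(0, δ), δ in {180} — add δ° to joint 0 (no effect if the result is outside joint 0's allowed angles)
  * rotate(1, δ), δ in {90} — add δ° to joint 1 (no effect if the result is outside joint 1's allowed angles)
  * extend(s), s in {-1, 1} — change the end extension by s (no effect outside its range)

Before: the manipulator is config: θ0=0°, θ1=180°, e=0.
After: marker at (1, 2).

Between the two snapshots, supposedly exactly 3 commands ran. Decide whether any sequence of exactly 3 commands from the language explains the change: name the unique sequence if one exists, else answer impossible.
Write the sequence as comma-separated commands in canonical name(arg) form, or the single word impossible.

begin: config: θ0=0°, θ1=180°, e=0
t=1 rotate(1, 90) ⇒ config: θ0=0°, θ1=270°, e=0
t=2 rotate(1, 90) ⇒ config: θ0=0°, θ1=0°, e=0
t=3 rotate(1, 90) ⇒ config: θ0=0°, θ1=90°, e=0
uniquely the one of 64 3-step routes that fits.

rotate(1, 90), rotate(1, 90), rotate(1, 90)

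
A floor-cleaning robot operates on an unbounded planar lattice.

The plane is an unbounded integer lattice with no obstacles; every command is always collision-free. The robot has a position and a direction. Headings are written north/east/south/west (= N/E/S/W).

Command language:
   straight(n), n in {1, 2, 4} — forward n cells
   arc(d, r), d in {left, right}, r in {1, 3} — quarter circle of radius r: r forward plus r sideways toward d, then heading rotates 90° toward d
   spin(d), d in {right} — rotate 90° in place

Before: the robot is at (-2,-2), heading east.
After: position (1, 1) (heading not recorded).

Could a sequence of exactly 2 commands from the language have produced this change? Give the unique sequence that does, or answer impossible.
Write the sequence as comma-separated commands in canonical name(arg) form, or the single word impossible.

arc(left, 3), spin(right)

key: order matters: swapping arc(left, 3) and spin(right) lands elsewhere
from: at (-2,-2), heading east
t=1 arc(left, 3) ⇒ at (1,1), heading north
t=2 spin(right) ⇒ at (1,1), heading east
all 64 alternatives checked — unique.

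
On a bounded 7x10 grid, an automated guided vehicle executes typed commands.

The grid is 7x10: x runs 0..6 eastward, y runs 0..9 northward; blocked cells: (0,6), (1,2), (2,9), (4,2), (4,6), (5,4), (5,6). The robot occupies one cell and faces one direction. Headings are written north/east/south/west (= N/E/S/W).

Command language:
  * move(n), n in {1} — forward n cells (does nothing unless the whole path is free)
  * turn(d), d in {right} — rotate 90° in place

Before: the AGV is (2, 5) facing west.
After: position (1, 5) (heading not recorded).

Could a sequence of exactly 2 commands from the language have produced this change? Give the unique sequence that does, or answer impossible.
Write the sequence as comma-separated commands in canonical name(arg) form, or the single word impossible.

move(1), turn(right)

key: order matters: swapping move(1) and turn(right) lands elsewhere
t0: (2, 5) facing west
t=1 move(1) ⇒ (1, 5) facing west
t=2 turn(right) ⇒ (1, 5) facing north
uniquely the one of 4 2-step routes that fits.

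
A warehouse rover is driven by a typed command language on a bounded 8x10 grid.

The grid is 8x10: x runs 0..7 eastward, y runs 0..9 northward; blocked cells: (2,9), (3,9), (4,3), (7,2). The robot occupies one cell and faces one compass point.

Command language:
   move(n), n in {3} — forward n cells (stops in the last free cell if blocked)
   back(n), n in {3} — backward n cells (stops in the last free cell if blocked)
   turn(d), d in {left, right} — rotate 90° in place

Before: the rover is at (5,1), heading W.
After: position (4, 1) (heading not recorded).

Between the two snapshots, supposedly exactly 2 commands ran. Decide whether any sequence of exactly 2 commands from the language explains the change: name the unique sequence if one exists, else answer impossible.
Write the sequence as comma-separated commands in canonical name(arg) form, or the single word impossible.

back(3), move(3)

key: running move(3) before back(3) would end elsewhere — order is forced
from: at (5,1), heading W
step 1 (back(3)): at (7,1), heading W
step 2 (move(3)): at (4,1), heading W
no other 2-command option fits: unique.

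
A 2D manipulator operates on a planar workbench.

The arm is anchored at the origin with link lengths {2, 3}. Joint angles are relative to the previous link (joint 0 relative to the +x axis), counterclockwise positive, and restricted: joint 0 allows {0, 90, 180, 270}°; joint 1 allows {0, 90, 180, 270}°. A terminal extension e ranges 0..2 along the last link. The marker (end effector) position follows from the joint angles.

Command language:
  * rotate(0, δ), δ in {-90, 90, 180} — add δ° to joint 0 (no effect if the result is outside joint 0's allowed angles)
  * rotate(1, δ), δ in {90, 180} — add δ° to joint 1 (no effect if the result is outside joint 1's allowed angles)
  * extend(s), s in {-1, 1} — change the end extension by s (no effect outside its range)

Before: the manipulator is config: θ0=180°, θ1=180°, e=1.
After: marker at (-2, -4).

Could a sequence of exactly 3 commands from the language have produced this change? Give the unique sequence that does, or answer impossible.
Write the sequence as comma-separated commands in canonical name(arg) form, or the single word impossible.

rotate(1, 90), rotate(1, 90), rotate(1, 90)

t0: config: θ0=180°, θ1=180°, e=1
[1] after rotate(1, 90): config: θ0=180°, θ1=270°, e=1
[2] after rotate(1, 90): config: θ0=180°, θ1=0°, e=1
[3] after rotate(1, 90): config: θ0=180°, θ1=90°, e=1
all 343 alternatives checked — unique.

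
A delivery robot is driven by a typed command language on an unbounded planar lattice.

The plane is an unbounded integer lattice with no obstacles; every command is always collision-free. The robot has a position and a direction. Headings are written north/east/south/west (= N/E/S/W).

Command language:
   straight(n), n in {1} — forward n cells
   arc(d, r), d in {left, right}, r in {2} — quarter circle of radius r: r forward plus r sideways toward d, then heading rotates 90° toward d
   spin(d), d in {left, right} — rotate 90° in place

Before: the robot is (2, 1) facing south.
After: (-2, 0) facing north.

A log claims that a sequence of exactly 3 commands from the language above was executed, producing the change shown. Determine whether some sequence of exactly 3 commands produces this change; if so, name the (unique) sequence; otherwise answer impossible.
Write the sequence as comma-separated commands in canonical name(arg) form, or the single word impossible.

key: position moved to (-2,0) AND the heading swung to N — translation plus rotation needed
start: (2, 1) facing south
1. straight(1) → (2, 0) facing south
2. arc(right, 2) → (0, -2) facing west
3. arc(right, 2) → (-2, 0) facing north
no rival 3-sequence matches.

straight(1), arc(right, 2), arc(right, 2)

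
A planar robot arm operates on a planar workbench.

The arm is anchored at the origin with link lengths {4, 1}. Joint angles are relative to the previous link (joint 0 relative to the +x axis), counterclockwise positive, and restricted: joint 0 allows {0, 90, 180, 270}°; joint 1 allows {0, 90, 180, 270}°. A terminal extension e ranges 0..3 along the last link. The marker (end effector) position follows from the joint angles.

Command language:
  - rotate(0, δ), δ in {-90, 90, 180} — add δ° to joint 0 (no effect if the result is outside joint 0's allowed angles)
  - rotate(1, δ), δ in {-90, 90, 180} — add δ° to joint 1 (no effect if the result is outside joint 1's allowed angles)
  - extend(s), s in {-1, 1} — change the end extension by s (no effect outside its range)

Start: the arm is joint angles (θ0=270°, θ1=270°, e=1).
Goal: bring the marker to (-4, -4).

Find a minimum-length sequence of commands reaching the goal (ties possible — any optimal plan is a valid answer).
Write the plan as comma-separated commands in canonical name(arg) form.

from: joint angles (θ0=270°, θ1=270°, e=1)
[1] after extend(1): joint angles (θ0=270°, θ1=270°, e=2)
[2] after extend(1): joint angles (θ0=270°, θ1=270°, e=3)
no 1-step plan works, so 2 is optimal.

extend(1), extend(1)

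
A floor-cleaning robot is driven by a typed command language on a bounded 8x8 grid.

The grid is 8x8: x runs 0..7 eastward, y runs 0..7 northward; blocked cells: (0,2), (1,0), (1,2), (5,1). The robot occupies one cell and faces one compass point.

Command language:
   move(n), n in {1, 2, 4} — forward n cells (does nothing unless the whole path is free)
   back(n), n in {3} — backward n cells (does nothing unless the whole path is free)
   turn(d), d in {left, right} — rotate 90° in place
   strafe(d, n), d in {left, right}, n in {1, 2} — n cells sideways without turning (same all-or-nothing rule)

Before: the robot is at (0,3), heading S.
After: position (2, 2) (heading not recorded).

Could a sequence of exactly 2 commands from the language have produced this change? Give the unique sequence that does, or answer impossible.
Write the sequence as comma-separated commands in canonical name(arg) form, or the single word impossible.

strafe(left, 2), move(1)

key: order matters: swapping strafe(left, 2) and move(1) lands elsewhere
begin: at (0,3), heading S
[1] after strafe(left, 2): at (2,3), heading S
[2] after move(1): at (2,2), heading S
no rival 2-sequence matches.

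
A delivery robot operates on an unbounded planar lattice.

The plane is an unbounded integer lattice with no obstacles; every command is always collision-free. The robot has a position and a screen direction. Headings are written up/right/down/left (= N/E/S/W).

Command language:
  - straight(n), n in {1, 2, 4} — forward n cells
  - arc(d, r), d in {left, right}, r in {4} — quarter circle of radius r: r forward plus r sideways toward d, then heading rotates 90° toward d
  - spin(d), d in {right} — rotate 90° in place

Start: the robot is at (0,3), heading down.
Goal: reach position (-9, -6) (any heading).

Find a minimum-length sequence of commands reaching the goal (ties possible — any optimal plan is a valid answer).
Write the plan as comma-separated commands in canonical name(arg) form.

initial: at (0,3), heading down
1. arc(right, 4) → at (-4,-1), heading left
2. straight(1) → at (-5,-1), heading left
3. arc(left, 4) → at (-9,-5), heading down
4. straight(1) → at (-9,-6), heading down
minimal: 4 command(s), checked below 4.

arc(right, 4), straight(1), arc(left, 4), straight(1)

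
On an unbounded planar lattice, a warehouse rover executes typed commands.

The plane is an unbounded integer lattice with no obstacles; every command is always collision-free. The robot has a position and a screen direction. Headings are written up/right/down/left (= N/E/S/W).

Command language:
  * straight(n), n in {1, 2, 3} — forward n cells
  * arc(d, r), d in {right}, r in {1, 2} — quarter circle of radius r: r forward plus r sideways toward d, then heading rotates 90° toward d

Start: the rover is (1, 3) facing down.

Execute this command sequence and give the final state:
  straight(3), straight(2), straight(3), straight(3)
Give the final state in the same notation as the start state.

from: (1, 3) facing down
1. straight(3) → (1, 0) facing down
2. straight(2) → (1, -2) facing down
3. straight(3) → (1, -5) facing down
4. straight(3) → (1, -8) facing down

(1, -8) facing down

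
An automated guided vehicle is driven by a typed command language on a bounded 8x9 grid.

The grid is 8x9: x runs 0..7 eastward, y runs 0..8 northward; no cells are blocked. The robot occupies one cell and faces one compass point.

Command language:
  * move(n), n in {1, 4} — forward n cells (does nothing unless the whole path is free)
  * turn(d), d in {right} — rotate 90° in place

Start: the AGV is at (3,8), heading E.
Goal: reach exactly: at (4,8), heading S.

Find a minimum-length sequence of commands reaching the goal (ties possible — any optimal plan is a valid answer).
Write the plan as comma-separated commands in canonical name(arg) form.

begin: at (3,8), heading E
step 1 (move(1)): at (4,8), heading E
step 2 (turn(right)): at (4,8), heading S
minimal: 2 command(s), checked below 2.

move(1), turn(right)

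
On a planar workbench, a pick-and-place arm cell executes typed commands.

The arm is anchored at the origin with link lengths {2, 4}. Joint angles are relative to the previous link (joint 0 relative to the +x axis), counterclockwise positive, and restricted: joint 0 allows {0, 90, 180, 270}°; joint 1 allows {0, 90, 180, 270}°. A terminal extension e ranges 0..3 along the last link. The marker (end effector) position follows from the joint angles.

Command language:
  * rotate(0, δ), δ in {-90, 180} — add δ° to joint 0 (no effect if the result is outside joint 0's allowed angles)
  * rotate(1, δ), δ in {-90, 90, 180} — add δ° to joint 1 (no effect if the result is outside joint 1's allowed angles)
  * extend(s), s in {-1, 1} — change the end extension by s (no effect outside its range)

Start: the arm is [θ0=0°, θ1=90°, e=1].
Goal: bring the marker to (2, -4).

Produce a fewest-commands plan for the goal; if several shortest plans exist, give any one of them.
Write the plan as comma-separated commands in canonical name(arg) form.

rotate(1, 180), extend(-1)

initial: [θ0=0°, θ1=90°, e=1]
1. rotate(1, 180) → [θ0=0°, θ1=270°, e=1]
2. extend(-1) → [θ0=0°, θ1=270°, e=0]
nothing shorter than 2 reaches the goal.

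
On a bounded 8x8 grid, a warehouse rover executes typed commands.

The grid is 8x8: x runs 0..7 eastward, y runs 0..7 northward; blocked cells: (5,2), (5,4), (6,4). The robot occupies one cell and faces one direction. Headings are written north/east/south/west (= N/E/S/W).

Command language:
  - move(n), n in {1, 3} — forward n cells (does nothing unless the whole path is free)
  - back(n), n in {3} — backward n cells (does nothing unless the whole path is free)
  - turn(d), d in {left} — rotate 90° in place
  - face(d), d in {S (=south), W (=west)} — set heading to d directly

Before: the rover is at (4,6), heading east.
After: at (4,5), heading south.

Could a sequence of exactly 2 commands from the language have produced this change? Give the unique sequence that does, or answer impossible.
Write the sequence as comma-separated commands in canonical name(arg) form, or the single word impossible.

key: cell and facing (now S) both changed — the 2 commands mix motion and turning
start: at (4,6), heading east
[1] after face(S): at (4,6), heading south
[2] after move(1): at (4,5), heading south
no rival 2-sequence matches.

face(S), move(1)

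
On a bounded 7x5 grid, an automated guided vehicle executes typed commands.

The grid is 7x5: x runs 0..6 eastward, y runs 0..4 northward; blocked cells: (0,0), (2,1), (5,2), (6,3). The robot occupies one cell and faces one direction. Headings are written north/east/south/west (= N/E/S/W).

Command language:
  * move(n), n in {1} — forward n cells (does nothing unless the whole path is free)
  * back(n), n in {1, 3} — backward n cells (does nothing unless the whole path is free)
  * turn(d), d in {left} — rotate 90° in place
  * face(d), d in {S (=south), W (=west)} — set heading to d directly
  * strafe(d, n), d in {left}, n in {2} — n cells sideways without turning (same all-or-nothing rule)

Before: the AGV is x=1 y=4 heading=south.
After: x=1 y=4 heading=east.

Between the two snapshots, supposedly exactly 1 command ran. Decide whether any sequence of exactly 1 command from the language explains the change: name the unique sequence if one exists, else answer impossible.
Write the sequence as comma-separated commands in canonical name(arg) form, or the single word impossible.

turn(left)

key: (1,4) unchanged — the single command moves nothing
begin: x=1 y=4 heading=south
1. turn(left) → x=1 y=4 heading=east
all 7 alternatives checked — unique.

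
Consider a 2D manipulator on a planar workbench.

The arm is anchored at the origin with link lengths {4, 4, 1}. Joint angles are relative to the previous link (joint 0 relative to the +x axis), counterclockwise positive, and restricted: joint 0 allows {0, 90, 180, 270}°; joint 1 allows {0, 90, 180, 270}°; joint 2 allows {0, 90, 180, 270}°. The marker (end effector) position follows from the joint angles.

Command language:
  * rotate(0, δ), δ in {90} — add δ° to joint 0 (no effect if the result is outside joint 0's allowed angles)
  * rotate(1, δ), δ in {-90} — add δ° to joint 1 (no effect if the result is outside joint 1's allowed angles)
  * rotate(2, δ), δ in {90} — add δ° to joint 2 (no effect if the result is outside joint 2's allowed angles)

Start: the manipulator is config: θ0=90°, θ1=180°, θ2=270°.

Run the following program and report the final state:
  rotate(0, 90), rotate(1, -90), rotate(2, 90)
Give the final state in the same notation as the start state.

t0: config: θ0=90°, θ1=180°, θ2=270°
step 1 (rotate(0, 90)): config: θ0=180°, θ1=180°, θ2=270°
step 2 (rotate(1, -90)): config: θ0=180°, θ1=90°, θ2=270°
step 3 (rotate(2, 90)): config: θ0=180°, θ1=90°, θ2=0°

config: θ0=180°, θ1=90°, θ2=0°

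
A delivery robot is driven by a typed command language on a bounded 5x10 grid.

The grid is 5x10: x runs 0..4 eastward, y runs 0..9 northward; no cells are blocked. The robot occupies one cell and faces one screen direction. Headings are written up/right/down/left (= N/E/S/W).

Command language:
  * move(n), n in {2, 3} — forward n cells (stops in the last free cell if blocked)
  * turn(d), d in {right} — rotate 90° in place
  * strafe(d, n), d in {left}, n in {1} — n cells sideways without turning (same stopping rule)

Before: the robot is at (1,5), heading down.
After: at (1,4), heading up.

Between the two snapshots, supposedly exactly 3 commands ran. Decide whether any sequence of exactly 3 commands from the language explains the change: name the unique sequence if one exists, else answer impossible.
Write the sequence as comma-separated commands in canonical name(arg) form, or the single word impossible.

key: cell and facing (now N) both changed — the 3 commands mix motion and turning
from: at (1,5), heading down
step 1 (turn(right)): at (1,5), heading left
step 2 (strafe(left, 1)): at (1,4), heading left
step 3 (turn(right)): at (1,4), heading up
no other 3-command option fits: unique.

turn(right), strafe(left, 1), turn(right)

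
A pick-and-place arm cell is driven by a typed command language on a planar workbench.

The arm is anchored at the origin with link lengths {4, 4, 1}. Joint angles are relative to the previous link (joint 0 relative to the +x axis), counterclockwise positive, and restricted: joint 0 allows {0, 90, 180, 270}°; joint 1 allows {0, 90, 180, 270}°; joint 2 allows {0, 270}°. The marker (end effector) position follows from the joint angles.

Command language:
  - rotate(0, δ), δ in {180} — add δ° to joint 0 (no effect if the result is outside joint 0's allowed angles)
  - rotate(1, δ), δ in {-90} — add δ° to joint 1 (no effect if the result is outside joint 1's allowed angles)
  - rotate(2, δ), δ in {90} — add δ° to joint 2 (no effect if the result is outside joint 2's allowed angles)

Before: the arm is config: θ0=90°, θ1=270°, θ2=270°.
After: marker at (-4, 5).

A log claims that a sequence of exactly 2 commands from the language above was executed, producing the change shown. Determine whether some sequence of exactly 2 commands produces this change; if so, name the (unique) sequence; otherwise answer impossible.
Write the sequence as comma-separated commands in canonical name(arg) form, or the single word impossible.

rotate(1, -90), rotate(1, -90)

from: config: θ0=90°, θ1=270°, θ2=270°
[1] after rotate(1, -90): config: θ0=90°, θ1=180°, θ2=270°
[2] after rotate(1, -90): config: θ0=90°, θ1=90°, θ2=270°
no other 2-command option fits: unique.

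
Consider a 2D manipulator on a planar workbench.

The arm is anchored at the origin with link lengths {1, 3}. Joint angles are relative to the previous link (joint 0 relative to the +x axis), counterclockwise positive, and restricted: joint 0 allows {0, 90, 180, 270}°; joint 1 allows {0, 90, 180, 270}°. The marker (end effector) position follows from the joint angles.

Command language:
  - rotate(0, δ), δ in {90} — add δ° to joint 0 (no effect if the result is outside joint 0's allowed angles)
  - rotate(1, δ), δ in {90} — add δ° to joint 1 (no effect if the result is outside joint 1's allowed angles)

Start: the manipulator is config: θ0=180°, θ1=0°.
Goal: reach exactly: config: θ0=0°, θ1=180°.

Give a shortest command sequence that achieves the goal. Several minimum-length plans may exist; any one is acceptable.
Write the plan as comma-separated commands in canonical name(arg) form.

start: config: θ0=180°, θ1=0°
step 1 (rotate(0, 90)): config: θ0=270°, θ1=0°
step 2 (rotate(0, 90)): config: θ0=0°, θ1=0°
step 3 (rotate(1, 90)): config: θ0=0°, θ1=90°
step 4 (rotate(1, 90)): config: θ0=0°, θ1=180°
nothing shorter than 4 reaches the goal.

rotate(0, 90), rotate(0, 90), rotate(1, 90), rotate(1, 90)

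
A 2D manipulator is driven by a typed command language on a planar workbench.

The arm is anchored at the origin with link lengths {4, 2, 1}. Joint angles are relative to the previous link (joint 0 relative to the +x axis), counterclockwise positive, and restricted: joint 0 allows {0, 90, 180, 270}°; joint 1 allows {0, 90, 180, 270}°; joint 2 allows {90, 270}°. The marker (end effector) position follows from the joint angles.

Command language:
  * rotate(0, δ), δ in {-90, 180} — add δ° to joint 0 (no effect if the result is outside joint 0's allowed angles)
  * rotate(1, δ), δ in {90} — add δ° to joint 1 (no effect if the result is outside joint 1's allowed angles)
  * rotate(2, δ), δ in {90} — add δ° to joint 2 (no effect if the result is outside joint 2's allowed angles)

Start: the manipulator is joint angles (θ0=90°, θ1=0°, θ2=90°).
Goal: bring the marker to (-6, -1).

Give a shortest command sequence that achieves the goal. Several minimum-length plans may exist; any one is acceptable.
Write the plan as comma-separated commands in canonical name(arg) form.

rotate(0, 180), rotate(0, -90)

initial: joint angles (θ0=90°, θ1=0°, θ2=90°)
t=1 rotate(0, 180) ⇒ joint angles (θ0=270°, θ1=0°, θ2=90°)
t=2 rotate(0, -90) ⇒ joint angles (θ0=180°, θ1=0°, θ2=90°)
no 1-step plan works, so 2 is optimal.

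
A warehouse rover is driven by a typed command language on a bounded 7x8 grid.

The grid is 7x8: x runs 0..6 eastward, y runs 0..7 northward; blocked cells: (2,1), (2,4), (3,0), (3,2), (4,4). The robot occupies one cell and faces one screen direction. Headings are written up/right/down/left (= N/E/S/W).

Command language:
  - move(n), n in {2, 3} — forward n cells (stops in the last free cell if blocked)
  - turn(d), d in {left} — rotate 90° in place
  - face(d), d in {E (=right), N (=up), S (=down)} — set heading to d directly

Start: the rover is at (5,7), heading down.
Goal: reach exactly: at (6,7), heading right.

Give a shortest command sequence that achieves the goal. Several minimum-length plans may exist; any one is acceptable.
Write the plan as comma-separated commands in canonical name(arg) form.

start: at (5,7), heading down
t=1 turn(left) ⇒ at (5,7), heading right
t=2 move(2) ⇒ at (6,7), heading right
no 1-step plan works, so 2 is optimal.

turn(left), move(2)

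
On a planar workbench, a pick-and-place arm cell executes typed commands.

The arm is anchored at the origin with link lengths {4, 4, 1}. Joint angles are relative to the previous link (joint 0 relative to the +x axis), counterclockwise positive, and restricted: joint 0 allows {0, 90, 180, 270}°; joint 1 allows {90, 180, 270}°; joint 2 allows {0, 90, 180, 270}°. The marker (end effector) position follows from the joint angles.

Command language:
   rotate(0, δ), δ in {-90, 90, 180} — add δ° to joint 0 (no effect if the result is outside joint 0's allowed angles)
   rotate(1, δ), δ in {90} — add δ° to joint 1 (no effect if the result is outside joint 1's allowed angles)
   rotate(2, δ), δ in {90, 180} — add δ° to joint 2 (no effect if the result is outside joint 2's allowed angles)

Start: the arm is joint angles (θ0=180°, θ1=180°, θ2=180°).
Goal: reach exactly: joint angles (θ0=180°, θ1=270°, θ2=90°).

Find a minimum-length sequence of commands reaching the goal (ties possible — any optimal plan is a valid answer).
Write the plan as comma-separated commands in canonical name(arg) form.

rotate(1, 90), rotate(2, 90), rotate(2, 180)

begin: joint angles (θ0=180°, θ1=180°, θ2=180°)
t=1 rotate(1, 90) ⇒ joint angles (θ0=180°, θ1=270°, θ2=180°)
t=2 rotate(2, 90) ⇒ joint angles (θ0=180°, θ1=270°, θ2=270°)
t=3 rotate(2, 180) ⇒ joint angles (θ0=180°, θ1=270°, θ2=90°)
no 2-step plan works, so 3 is optimal.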